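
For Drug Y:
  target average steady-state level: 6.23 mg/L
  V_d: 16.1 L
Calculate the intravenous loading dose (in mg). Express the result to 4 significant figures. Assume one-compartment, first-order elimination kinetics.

LD = Css × Vd = 6.23 × 16.1 = 100.3 mg

100.3 mg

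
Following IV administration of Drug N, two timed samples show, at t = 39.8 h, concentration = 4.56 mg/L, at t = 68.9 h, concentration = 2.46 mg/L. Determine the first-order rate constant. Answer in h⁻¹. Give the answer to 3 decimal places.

0.021 h⁻¹

k = ln(C₁/C₂) / (t₂ − t₁) = ln(4.56/2.46) / (68.9 − 39.8)
  = 0.6172 / 29.10 = 0.02121 h⁻¹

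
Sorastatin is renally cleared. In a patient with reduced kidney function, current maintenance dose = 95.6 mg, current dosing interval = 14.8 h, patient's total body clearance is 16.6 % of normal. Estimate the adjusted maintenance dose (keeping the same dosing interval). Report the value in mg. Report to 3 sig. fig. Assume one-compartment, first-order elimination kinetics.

To keep the same average steady-state level, dosing rate must scale with clearance.
CL ratio = 16.6 / 100 = 0.1660
New dose (same interval) = 95.6 × 0.1660 = 15.87 mg

15.9 mg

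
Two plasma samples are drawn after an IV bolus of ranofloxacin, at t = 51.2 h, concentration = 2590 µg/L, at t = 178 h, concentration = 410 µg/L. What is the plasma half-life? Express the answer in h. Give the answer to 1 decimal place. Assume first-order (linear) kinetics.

47.7 h

k = ln(C₁/C₂) / (t₂ − t₁) = ln(2590/410) / (178 − 51.2)
  = 1.843 / 126.8 = 0.01453 h⁻¹
t½ = ln2 / k = 0.693147 / 0.01453 = 47.70 h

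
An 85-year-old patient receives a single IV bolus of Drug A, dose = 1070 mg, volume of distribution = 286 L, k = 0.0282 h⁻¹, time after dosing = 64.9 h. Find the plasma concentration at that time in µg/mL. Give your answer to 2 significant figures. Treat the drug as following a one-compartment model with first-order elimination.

0.60 µg/mL

C₀ = Dose / Vd = 1070 / 286 = 3.741 mg/L
C = C₀ · e^(−k·t) = 3.741 × e^(−0.02820 × 64.9)
  = 3.741 × 0.1604 = 0.6001 mg/L
(0.6001 mg/L = 0.6001 µg/mL)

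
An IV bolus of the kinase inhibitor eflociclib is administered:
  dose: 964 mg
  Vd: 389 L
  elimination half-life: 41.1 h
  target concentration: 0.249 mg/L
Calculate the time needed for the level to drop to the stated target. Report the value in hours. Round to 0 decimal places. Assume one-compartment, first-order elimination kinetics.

C₀ = Dose / Vd = 964.0 / 389 = 2.478 mg/L
k = ln2 / t½ = 0.693147 / 41.1 = 0.01686 h⁻¹
t = ln(C₀ / C) / k = ln(2.478 / 0.249) / 0.01686
  = ln(9.952) / 0.01686 = 2.298 / 0.01686 = 136.3 h

136 h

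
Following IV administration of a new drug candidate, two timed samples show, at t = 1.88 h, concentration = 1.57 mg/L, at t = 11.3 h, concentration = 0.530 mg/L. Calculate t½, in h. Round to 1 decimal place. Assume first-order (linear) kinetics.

6.0 h

k = ln(C₁/C₂) / (t₂ − t₁) = ln(1.57/0.530) / (11.3 − 1.88)
  = 1.086 / 9.420 = 0.1153 h⁻¹
t½ = ln2 / k = 0.693147 / 0.1153 = 6.012 h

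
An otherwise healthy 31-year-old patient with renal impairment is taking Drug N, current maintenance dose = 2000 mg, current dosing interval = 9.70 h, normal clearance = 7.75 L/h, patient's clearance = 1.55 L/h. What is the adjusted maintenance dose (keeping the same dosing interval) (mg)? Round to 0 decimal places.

400 mg

To keep the same average steady-state level, dosing rate must scale with clearance.
CL ratio = 1.55 / 7.75 = 0.2000
New dose (same interval) = 2000 × 0.2000 = 400.0 mg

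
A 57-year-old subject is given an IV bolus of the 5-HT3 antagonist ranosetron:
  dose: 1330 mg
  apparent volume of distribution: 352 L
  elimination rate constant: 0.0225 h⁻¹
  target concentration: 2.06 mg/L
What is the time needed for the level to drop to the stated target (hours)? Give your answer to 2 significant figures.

27 h

C₀ = Dose / Vd = 1330 / 352 = 3.778 mg/L
t = ln(C₀ / C) / k = ln(3.778 / 2.06) / 0.02250
  = ln(1.834) / 0.02250 = 0.6065 / 0.02250 = 26.96 h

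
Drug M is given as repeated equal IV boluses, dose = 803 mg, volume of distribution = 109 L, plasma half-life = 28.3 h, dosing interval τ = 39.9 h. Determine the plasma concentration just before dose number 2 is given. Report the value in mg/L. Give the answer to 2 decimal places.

C₀ per dose = Dose / Vd = 803 / 109 = 7.367 mg/L
k = ln2 / t½ = 0.693147 / 28.3 = 0.02449 h⁻¹
Fraction remaining after one interval: r = e^(−kτ) = e^(−0.02449 × 39.9) = 0.3764
Before dose 2, 1 dose has been given (aged 1τ).
C_trough = C₀ × r = 7.367 × 0.3764 = 2.773 mg/L

2.77 mg/L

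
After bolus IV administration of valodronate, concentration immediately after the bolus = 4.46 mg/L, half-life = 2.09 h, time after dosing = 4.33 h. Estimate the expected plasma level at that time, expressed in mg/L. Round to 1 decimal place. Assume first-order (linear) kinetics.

k = ln2 / t½ = 0.693147 / 2.09 = 0.3316 h⁻¹
C = C₀ · e^(−k·t) = 4.460 × e^(−0.3316 × 4.33)
  = 4.460 × 0.2379 = 1.061 mg/L

1.1 mg/L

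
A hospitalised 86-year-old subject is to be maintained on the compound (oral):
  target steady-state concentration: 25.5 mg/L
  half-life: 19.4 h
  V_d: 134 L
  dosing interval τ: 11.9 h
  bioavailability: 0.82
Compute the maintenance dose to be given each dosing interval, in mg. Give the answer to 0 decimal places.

k = ln2 / t½ = 0.693147 / 19.4 = 0.03573 h⁻¹
CL = k × Vd = 0.03573 × 134 = 4.788 L/h
At steady state, F × (Dose/τ) = Css × CL.
Dose = Css × CL × τ / F = 25.5 × 4.788 × 11.9 / 0.82 = 1772 mg

1772 mg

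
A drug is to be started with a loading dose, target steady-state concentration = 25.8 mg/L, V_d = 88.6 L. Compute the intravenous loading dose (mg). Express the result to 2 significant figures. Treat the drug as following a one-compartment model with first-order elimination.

2300 mg

LD = Css × Vd = 25.8 × 88.6 = 2286 mg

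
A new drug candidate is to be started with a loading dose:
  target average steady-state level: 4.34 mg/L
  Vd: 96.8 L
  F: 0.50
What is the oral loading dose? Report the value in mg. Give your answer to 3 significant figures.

LD = Css × Vd / F = 4.34 × 96.8 / 0.50 = 840.2 mg

840 mg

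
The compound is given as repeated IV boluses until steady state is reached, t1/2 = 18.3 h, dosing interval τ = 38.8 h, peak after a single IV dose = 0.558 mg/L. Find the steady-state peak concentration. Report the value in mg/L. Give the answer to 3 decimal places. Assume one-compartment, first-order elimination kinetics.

k = ln2 / t½ = 0.693147 / 18.3 = 0.03788 h⁻¹
e^(−kτ) = e^(−0.03788 × 38.8) = 0.2300
Accumulation ratio R = 1 / (1 − e^(−kτ)) = 1 / (1 − 0.2300) = 1.299
Steady-state peak = C₀ × R = 0.558 × 1.299 = 0.7248 mg/L

0.725 mg/L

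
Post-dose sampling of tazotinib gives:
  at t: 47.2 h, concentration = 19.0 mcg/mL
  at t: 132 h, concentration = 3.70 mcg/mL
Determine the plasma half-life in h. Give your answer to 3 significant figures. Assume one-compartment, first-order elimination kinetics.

k = ln(C₁/C₂) / (t₂ − t₁) = ln(19.0/3.70) / (132 − 47.2)
  = 1.636 / 84.80 = 0.01929 h⁻¹
t½ = ln2 / k = 0.693147 / 0.01929 = 35.93 h

35.9 h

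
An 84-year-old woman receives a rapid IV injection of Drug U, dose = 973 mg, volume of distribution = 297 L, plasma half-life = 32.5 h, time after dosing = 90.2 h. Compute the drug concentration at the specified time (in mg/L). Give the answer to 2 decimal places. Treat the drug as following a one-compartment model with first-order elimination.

0.48 mg/L

C₀ = Dose / Vd = 973.0 / 297 = 3.276 mg/L
k = ln2 / t½ = 0.693147 / 32.5 = 0.02133 h⁻¹
C = C₀ · e^(−k·t) = 3.276 × e^(−0.02133 × 90.2)
  = 3.276 × 0.1460 = 0.4783 mg/L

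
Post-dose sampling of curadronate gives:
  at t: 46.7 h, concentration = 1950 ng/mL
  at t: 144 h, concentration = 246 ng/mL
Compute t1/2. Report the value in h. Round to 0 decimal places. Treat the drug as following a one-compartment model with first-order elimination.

33 h

k = ln(C₁/C₂) / (t₂ − t₁) = ln(1950/246) / (144 − 46.7)
  = 2.070 / 97.30 = 0.02127 h⁻¹
t½ = ln2 / k = 0.693147 / 0.02127 = 32.59 h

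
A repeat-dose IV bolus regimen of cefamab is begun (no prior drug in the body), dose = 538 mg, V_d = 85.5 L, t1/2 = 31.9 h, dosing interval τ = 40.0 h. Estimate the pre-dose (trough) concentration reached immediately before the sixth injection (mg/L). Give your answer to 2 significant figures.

C₀ per dose = Dose / Vd = 538 / 85.5 = 6.292 mg/L
k = ln2 / t½ = 0.693147 / 31.9 = 0.02173 h⁻¹
Fraction remaining after one interval: r = e^(−kτ) = e^(−0.02173 × 40.0) = 0.4193
Before dose 6, 5 doses have been given (aged 1τ, 2τ, 3τ, 4τ, 5τ).
C_trough = C₀ × (r + r² + … + r^5) = C₀ × r(1−r^5)/(1−r)
        = 6.292 × 0.4193 × (1 − 0.01296) / (1 − 0.4193) = 4.484 mg/L

4.5 mg/L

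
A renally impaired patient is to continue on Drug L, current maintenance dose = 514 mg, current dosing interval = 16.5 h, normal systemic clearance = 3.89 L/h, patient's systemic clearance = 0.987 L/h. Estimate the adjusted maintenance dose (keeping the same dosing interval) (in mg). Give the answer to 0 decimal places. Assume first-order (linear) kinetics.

To keep the same average steady-state level, dosing rate must scale with clearance.
CL ratio = 0.987 / 3.89 = 0.2537
New dose (same interval) = 514 × 0.2537 = 130.4 mg

130 mg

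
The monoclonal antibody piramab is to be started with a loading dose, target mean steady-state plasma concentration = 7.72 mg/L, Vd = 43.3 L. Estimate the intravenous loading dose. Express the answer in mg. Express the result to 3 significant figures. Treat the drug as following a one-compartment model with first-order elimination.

LD = Css × Vd = 7.72 × 43.3 = 334.3 mg

334 mg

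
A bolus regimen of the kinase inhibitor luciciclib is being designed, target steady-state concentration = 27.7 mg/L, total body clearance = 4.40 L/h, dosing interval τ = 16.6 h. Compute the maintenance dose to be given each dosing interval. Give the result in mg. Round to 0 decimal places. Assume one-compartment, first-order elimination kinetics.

At steady state, Dose/τ = Css × CL.
Dose = Css × CL × τ = 27.7 × 4.400 × 16.6 = 2023 mg

2023 mg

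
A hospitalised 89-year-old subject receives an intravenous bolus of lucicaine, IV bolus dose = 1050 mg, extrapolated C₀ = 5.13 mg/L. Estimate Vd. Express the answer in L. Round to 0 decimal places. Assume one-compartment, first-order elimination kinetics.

Vd = Dose / C₀ = 1050 / 5.13 = 204.7 L

205 L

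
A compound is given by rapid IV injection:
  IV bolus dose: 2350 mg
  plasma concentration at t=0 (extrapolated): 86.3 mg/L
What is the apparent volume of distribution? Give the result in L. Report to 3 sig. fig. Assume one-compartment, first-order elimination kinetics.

27.2 L

Vd = Dose / C₀ = 2350 / 86.3 = 27.23 L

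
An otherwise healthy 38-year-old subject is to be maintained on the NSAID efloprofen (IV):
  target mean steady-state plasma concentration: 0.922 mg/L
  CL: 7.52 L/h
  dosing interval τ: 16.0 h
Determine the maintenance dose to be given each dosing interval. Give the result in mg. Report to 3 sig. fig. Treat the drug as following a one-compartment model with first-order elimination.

At steady state, Dose/τ = Css × CL.
Dose = Css × CL × τ = 0.922 × 7.520 × 16.0 = 110.9 mg

111 mg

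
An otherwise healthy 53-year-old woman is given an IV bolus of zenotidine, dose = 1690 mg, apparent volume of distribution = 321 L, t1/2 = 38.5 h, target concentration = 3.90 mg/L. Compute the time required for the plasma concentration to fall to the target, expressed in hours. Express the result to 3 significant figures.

C₀ = Dose / Vd = 1690 / 321 = 5.265 mg/L
k = ln2 / t½ = 0.693147 / 38.5 = 0.01800 h⁻¹
t = ln(C₀ / C) / k = ln(5.265 / 3.90) / 0.01800
  = ln(1.350) / 0.01800 = 0.3001 / 0.01800 = 16.67 h

16.7 h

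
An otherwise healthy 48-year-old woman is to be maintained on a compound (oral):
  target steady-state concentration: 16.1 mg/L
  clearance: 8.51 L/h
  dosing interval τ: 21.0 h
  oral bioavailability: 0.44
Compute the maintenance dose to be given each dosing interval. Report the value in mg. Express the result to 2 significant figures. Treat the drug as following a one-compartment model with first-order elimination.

At steady state, F × (Dose/τ) = Css × CL.
Dose = Css × CL × τ / F = 16.1 × 8.510 × 21.0 / 0.44 = 6539 mg

6500 mg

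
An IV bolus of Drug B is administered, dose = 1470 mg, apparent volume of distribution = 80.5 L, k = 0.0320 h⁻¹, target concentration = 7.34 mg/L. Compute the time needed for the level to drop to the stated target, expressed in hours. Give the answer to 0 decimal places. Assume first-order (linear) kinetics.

C₀ = Dose / Vd = 1470 / 80.5 = 18.26 mg/L
t = ln(C₀ / C) / k = ln(18.26 / 7.34) / 0.03200
  = ln(2.488) / 0.03200 = 0.9115 / 0.03200 = 28.48 h

28 h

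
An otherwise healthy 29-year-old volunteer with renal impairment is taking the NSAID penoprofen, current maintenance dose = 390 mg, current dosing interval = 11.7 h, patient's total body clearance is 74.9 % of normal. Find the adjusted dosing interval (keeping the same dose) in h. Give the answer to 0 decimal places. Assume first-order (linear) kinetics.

To keep the same average steady-state level, dosing rate must scale with clearance.
CL ratio = 74.9 / 100 = 0.7490
New interval (same dose) = 11.7 / 0.7490 = 15.62 h

16 h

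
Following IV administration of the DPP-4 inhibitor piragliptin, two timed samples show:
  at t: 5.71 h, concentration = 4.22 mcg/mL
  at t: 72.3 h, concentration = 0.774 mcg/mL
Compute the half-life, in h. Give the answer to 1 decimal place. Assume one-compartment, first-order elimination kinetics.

27.2 h

k = ln(C₁/C₂) / (t₂ − t₁) = ln(4.22/0.774) / (72.3 − 5.71)
  = 1.696 / 66.59 = 0.02547 h⁻¹
t½ = ln2 / k = 0.693147 / 0.02547 = 27.21 h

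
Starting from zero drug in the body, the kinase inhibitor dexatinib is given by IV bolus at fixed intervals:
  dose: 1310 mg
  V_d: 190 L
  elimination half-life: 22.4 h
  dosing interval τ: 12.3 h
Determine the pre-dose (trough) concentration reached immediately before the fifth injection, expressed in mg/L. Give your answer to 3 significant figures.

11.6 mg/L

C₀ per dose = Dose / Vd = 1310 / 190 = 6.895 mg/L
k = ln2 / t½ = 0.693147 / 22.4 = 0.03094 h⁻¹
Fraction remaining after one interval: r = e^(−kτ) = e^(−0.03094 × 12.3) = 0.6835
Before dose 5, 4 doses have been given (aged 1τ, 2τ, 3τ, 4τ).
C_trough = C₀ × (r + r² + … + r^4) = C₀ × r(1−r^4)/(1−r)
        = 6.895 × 0.6835 × (1 − 0.2182) / (1 − 0.6835) = 11.64 mg/L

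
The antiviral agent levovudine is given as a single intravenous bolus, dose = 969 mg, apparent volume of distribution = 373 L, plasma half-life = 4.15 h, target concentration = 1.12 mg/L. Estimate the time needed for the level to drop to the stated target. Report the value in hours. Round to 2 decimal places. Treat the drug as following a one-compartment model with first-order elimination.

C₀ = Dose / Vd = 969.0 / 373 = 2.598 mg/L
k = ln2 / t½ = 0.693147 / 4.15 = 0.1670 h⁻¹
t = ln(C₀ / C) / k = ln(2.598 / 1.12) / 0.1670
  = ln(2.320) / 0.1670 = 0.8416 / 0.1670 = 5.040 h

5.04 h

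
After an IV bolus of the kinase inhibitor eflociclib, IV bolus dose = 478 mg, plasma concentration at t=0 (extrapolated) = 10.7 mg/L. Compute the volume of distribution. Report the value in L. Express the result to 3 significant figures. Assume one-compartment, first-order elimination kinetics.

Vd = Dose / C₀ = 478.0 / 10.7 = 44.67 L

44.7 L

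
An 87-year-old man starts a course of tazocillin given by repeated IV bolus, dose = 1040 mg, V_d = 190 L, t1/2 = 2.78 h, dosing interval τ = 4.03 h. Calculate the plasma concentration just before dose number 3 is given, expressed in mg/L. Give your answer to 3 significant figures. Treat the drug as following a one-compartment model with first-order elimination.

2.74 mg/L

C₀ per dose = Dose / Vd = 1040 / 190 = 5.474 mg/L
k = ln2 / t½ = 0.693147 / 2.78 = 0.2493 h⁻¹
Fraction remaining after one interval: r = e^(−kτ) = e^(−0.2493 × 4.03) = 0.3662
Before dose 3, 2 doses have been given (aged 1τ, 2τ).
C_trough = C₀ × (r + r²) = 5.474 × (0.3662 + 0.1341) = 2.739 mg/L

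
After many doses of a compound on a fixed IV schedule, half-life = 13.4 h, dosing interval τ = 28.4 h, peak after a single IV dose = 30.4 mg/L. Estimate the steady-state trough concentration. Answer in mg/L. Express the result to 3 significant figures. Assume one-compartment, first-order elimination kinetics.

9.09 mg/L

k = ln2 / t½ = 0.693147 / 13.4 = 0.05173 h⁻¹
e^(−kτ) = e^(−0.05173 × 28.4) = 0.2301
Accumulation ratio R = 1 / (1 − e^(−kτ)) = 1 / (1 − 0.2301) = 1.299
Steady-state trough = C₀ × R × e^(−kτ) = 30.4 × 1.299 × 0.2301 = 9.087 mg/L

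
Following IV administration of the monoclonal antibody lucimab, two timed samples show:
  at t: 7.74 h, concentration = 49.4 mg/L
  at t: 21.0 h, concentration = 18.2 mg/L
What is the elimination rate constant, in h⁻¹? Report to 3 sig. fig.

k = ln(C₁/C₂) / (t₂ − t₁) = ln(49.4/18.2) / (21.0 − 7.74)
  = 0.9985 / 13.26 = 0.07530 h⁻¹

0.0753 h⁻¹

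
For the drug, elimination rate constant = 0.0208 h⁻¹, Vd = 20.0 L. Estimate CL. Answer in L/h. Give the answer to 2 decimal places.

CL = k × Vd = 0.0208 × 20.0 = 0.4160 L/h

0.42 L/h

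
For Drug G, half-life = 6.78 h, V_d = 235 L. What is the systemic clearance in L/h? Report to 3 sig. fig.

24.0 L/h

k = ln2 / t½ = 0.693147 / 6.78 = 0.1022 h⁻¹
CL = k × Vd = 0.1022 × 235 = 24.02 L/h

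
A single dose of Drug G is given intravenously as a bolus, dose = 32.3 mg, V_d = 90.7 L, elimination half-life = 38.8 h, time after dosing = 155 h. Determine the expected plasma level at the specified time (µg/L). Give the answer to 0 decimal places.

22 µg/L

C₀ = Dose / Vd = 32.30 / 90.7 = 0.3561 mg/L
k = ln2 / t½ = 0.693147 / 38.8 = 0.01786 h⁻¹
C = C₀ · e^(−k·t) = 0.3561 × e^(−0.01786 × 155)
  = 0.3561 × 0.06277 = 0.02235 mg/L
Convert: 0.02235 mg/L × 1000 = 22.35 µg/L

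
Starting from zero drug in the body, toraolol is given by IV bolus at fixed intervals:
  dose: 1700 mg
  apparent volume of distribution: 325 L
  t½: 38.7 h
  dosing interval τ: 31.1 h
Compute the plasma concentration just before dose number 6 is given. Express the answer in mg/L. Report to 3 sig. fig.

C₀ per dose = Dose / Vd = 1700 / 325 = 5.231 mg/L
k = ln2 / t½ = 0.693147 / 38.7 = 0.01791 h⁻¹
Fraction remaining after one interval: r = e^(−kτ) = e^(−0.01791 × 31.1) = 0.5729
Before dose 6, 5 doses have been given (aged 1τ, 2τ, 3τ, 4τ, 5τ).
C_trough = C₀ × (r + r² + … + r^5) = C₀ × r(1−r^5)/(1−r)
        = 5.231 × 0.5729 × (1 − 0.06172) / (1 − 0.5729) = 6.584 mg/L

6.58 mg/L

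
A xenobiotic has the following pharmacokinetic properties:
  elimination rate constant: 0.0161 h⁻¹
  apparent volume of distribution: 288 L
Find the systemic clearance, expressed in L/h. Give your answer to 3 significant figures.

CL = k × Vd = 0.0161 × 288 = 4.637 L/h

4.64 L/h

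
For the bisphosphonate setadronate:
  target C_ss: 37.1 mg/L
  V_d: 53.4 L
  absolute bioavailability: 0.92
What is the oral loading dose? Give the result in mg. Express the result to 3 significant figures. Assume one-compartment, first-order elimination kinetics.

LD = Css × Vd / F = 37.1 × 53.4 / 0.92 = 2153 mg

2150 mg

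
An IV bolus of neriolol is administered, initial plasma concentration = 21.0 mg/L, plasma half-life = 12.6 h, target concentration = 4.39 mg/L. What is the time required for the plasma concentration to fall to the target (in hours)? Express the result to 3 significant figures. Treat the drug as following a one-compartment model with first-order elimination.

k = ln2 / t½ = 0.693147 / 12.6 = 0.05501 h⁻¹
t = ln(C₀ / C) / k = ln(21.00 / 4.39) / 0.05501
  = ln(4.784) / 0.05501 = 1.565 / 0.05501 = 28.45 h

28.5 h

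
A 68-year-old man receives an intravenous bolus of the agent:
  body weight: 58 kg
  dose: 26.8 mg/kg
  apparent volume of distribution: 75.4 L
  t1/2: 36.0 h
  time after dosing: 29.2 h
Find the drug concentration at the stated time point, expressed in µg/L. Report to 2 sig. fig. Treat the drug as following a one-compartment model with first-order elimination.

12000 µg/L

Total dose = 26.8 × 58 = 1554 mg
C₀ = Dose / Vd = 1554 / 75.4 = 20.61 mg/L
k = ln2 / t½ = 0.693147 / 36.0 = 0.01925 h⁻¹
C = C₀ · e^(−k·t) = 20.61 × e^(−0.01925 × 29.2)
  = 20.61 × 0.5700 = 11.75 mg/L
Convert: 11.75 mg/L × 1000 = 11750 µg/L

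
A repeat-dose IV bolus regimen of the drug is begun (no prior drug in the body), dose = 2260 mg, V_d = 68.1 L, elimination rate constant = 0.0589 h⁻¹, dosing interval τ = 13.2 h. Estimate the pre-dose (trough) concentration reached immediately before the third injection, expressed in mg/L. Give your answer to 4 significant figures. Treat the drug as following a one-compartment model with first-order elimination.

22.26 mg/L

C₀ per dose = Dose / Vd = 2260 / 68.1 = 33.19 mg/L
Fraction remaining after one interval: r = e^(−kτ) = e^(−0.05890 × 13.2) = 0.4596
Before dose 3, 2 doses have been given (aged 1τ, 2τ).
C_trough = C₀ × (r + r²) = 33.19 × (0.4596 + 0.2112) = 22.26 mg/L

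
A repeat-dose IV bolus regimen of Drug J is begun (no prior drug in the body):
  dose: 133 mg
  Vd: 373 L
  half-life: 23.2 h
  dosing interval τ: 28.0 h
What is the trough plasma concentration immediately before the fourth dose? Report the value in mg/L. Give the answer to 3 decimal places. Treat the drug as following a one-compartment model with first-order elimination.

0.250 mg/L

C₀ per dose = Dose / Vd = 133 / 373 = 0.3566 mg/L
k = ln2 / t½ = 0.693147 / 23.2 = 0.02988 h⁻¹
Fraction remaining after one interval: r = e^(−kτ) = e^(−0.02988 × 28.0) = 0.4332
Before dose 4, 3 doses have been given (aged 1τ, 2τ, 3τ).
C_trough = C₀ × (r + r² + … + r^3) = C₀ × r(1−r^3)/(1−r)
        = 0.3566 × 0.4332 × (1 − 0.08130) / (1 − 0.4332) = 0.2504 mg/L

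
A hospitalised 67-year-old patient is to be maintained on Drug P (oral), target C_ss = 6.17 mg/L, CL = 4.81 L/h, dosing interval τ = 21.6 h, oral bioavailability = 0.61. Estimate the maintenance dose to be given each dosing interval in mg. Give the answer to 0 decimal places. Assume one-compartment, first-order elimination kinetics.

1051 mg

At steady state, F × (Dose/τ) = Css × CL.
Dose = Css × CL × τ / F = 6.17 × 4.810 × 21.6 / 0.61 = 1051 mg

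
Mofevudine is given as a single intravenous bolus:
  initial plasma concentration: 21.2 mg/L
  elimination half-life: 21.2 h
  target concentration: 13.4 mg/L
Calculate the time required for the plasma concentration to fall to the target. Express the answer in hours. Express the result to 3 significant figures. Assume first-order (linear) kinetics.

k = ln2 / t½ = 0.693147 / 21.2 = 0.03270 h⁻¹
t = ln(C₀ / C) / k = ln(21.20 / 13.4) / 0.03270
  = ln(1.582) / 0.03270 = 0.4587 / 0.03270 = 14.03 h

14.0 h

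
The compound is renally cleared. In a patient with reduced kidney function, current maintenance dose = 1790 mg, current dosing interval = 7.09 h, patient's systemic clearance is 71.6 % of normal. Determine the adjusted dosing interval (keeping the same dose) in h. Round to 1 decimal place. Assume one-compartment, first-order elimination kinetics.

To keep the same average steady-state level, dosing rate must scale with clearance.
CL ratio = 71.6 / 100 = 0.7160
New interval (same dose) = 7.09 / 0.7160 = 9.902 h

9.9 h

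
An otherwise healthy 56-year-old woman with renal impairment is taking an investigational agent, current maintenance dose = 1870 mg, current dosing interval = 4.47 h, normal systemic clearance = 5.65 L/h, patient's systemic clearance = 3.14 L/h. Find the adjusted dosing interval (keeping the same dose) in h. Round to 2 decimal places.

To keep the same average steady-state level, dosing rate must scale with clearance.
CL ratio = 3.14 / 5.65 = 0.5558
New interval (same dose) = 4.47 / 0.5558 = 8.042 h

8.04 h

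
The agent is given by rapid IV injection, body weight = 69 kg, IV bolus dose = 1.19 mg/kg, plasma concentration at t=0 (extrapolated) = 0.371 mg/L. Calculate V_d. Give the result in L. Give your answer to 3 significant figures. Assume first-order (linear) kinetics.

Dose = 1.19 × 69 = 82.11 mg
Vd = Dose / C₀ = 82.11 / 0.371 = 221.3 L

221 L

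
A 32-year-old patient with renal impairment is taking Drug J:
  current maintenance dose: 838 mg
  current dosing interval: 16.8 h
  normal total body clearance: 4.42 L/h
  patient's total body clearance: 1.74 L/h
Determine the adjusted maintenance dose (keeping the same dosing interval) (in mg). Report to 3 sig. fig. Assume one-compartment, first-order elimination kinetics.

To keep the same average steady-state level, dosing rate must scale with clearance.
CL ratio = 1.74 / 4.42 = 0.3937
New dose (same interval) = 838 × 0.3937 = 329.9 mg

330 mg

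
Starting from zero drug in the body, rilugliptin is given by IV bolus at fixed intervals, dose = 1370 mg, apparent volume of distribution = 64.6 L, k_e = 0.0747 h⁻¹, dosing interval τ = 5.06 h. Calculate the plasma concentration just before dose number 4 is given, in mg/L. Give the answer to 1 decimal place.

C₀ per dose = Dose / Vd = 1370 / 64.6 = 21.21 mg/L
Fraction remaining after one interval: r = e^(−kτ) = e^(−0.07470 × 5.06) = 0.6852
Before dose 4, 3 doses have been given (aged 1τ, 2τ, 3τ).
C_trough = C₀ × (r + r² + … + r^3) = C₀ × r(1−r^3)/(1−r)
        = 21.21 × 0.6852 × (1 − 0.3217) / (1 − 0.6852) = 31.31 mg/L

31.3 mg/L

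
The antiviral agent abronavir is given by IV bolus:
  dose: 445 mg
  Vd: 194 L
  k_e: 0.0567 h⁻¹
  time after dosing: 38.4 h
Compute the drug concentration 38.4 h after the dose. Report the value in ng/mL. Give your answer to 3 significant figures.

260 ng/mL

C₀ = Dose / Vd = 445.0 / 194 = 2.294 mg/L
C = C₀ · e^(−k·t) = 2.294 × e^(−0.05670 × 38.4)
  = 2.294 × 0.1133 = 0.2599 mg/L
Convert: 0.2599 mg/L × 1000 = 259.9 ng/mL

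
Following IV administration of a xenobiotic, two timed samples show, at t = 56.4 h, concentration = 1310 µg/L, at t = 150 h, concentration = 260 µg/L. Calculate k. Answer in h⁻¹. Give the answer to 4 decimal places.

k = ln(C₁/C₂) / (t₂ − t₁) = ln(1310/260) / (150 − 56.4)
  = 1.617 / 93.60 = 0.01728 h⁻¹

0.0173 h⁻¹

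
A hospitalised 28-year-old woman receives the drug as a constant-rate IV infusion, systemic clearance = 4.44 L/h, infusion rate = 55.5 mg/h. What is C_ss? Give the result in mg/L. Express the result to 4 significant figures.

At steady state Css = R₀ / CL = 55.5 / 4.440 = 12.50 mg/L

12.50 mg/L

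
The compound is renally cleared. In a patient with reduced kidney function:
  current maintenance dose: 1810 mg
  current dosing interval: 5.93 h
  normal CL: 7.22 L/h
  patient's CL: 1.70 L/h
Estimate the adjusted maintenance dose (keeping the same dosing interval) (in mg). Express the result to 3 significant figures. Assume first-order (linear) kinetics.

426 mg

To keep the same average steady-state level, dosing rate must scale with clearance.
CL ratio = 1.70 / 7.22 = 0.2355
New dose (same interval) = 1810 × 0.2355 = 426.3 mg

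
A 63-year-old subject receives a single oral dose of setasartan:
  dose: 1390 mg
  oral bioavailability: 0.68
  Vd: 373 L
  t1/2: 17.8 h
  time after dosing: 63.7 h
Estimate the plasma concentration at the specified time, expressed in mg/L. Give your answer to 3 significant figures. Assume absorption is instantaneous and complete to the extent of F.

0.212 mg/L

Amount reaching circulation = F × Dose = 0.68 × 1390 = 945.2 mg
C₀ = F·Dose / Vd = 945.2 / 373 = 2.534 mg/L
k = ln2 / t½ = 0.693147 / 17.8 = 0.03894 h⁻¹
C = C₀ · e^(−k·t) = 2.534 × e^(−0.03894 × 63.7)
  = 2.534 × 0.08370 = 0.2121 mg/L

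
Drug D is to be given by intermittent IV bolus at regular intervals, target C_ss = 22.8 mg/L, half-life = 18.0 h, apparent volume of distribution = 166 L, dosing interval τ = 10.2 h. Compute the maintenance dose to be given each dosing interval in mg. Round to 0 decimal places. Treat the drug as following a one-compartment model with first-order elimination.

1487 mg

k = ln2 / t½ = 0.693147 / 18.0 = 0.03851 h⁻¹
CL = k × Vd = 0.03851 × 166 = 6.393 L/h
At steady state, Dose/τ = Css × CL.
Dose = Css × CL × τ = 22.8 × 6.393 × 10.2 = 1487 mg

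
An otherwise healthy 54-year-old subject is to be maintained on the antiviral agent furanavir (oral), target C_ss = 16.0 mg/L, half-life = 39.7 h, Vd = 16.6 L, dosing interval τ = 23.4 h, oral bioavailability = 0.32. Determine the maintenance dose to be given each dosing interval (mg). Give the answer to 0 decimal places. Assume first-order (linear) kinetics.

k = ln2 / t½ = 0.693147 / 39.7 = 0.01746 h⁻¹
CL = k × Vd = 0.01746 × 16.6 = 0.2898 L/h
At steady state, F × (Dose/τ) = Css × CL.
Dose = Css × CL × τ / F = 16.0 × 0.2898 × 23.4 / 0.32 = 339.1 mg

339 mg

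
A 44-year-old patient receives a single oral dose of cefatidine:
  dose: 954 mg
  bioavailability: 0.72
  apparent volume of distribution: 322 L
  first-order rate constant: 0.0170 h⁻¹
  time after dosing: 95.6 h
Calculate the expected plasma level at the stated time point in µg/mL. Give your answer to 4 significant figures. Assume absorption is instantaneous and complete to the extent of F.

Amount reaching circulation = F × Dose = 0.72 × 954.0 = 686.9 mg
C₀ = F·Dose / Vd = 686.9 / 322 = 2.133 mg/L
C = C₀ · e^(−k·t) = 2.133 × e^(−0.01700 × 95.6)
  = 2.133 × 0.1969 = 0.4200 mg/L
(0.4200 mg/L = 0.4200 µg/mL)

0.4200 µg/mL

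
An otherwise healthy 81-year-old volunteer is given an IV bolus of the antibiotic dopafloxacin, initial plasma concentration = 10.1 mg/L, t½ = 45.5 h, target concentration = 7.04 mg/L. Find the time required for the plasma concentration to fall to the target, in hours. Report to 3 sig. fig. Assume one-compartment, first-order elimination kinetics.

23.7 h

k = ln2 / t½ = 0.693147 / 45.5 = 0.01523 h⁻¹
t = ln(C₀ / C) / k = ln(10.10 / 7.04) / 0.01523
  = ln(1.435) / 0.01523 = 0.3612 / 0.01523 = 23.72 h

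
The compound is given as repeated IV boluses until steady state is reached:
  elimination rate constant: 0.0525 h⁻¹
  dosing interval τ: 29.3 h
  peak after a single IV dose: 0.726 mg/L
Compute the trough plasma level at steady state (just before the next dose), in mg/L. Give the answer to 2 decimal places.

0.20 mg/L

e^(−kτ) = e^(−0.05250 × 29.3) = 0.2148
Accumulation ratio R = 1 / (1 − e^(−kτ)) = 1 / (1 − 0.2148) = 1.274
Steady-state trough = C₀ × R × e^(−kτ) = 0.726 × 1.274 × 0.2148 = 0.1987 mg/L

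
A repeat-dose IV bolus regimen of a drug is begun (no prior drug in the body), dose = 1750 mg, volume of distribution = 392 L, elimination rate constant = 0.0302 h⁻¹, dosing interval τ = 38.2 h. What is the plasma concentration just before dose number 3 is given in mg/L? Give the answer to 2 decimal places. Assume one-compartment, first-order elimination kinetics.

C₀ per dose = Dose / Vd = 1750 / 392 = 4.464 mg/L
Fraction remaining after one interval: r = e^(−kτ) = e^(−0.03020 × 38.2) = 0.3155
Before dose 3, 2 doses have been given (aged 1τ, 2τ).
C_trough = C₀ × (r + r²) = 4.464 × (0.3155 + 0.09954) = 1.853 mg/L

1.85 mg/L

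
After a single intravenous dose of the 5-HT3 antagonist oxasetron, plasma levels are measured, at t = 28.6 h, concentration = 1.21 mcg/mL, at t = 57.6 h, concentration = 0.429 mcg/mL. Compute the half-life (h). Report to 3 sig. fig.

19.4 h

k = ln(C₁/C₂) / (t₂ − t₁) = ln(1.21/0.429) / (57.6 − 28.6)
  = 1.037 / 29.00 = 0.03576 h⁻¹
t½ = ln2 / k = 0.693147 / 0.03576 = 19.38 h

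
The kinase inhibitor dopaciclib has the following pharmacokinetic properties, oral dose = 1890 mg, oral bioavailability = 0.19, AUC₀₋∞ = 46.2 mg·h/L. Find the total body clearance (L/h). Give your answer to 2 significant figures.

7.8 L/h

CL = F·Dose / AUC = 0.19 × 1890 / 46.2 = 7.773 L/h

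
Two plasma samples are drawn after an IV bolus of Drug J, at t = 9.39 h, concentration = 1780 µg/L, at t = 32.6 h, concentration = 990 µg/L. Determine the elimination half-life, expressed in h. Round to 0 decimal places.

k = ln(C₁/C₂) / (t₂ − t₁) = ln(1780/990) / (32.6 − 9.39)
  = 0.5867 / 23.21 = 0.02528 h⁻¹
t½ = ln2 / k = 0.693147 / 0.02528 = 27.42 h

27 h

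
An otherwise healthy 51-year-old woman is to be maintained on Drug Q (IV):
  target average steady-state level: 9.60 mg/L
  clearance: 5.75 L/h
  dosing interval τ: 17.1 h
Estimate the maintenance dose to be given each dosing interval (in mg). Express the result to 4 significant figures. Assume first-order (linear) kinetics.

At steady state, Dose/τ = Css × CL.
Dose = Css × CL × τ = 9.60 × 5.750 × 17.1 = 943.9 mg

943.9 mg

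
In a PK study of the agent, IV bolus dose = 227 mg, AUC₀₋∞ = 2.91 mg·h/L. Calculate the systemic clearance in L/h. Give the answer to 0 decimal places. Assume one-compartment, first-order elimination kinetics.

CL = Dose / AUC = 227 / 2.91 = 78.01 L/h

78 L/h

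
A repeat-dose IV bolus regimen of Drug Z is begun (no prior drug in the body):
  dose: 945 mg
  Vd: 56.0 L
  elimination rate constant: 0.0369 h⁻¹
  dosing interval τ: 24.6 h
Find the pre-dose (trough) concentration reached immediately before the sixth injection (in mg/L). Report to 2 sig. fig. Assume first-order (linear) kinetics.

C₀ per dose = Dose / Vd = 945 / 56.0 = 16.88 mg/L
Fraction remaining after one interval: r = e^(−kτ) = e^(−0.03690 × 24.6) = 0.4034
Before dose 6, 5 doses have been given (aged 1τ, 2τ, 3τ, 4τ, 5τ).
C_trough = C₀ × (r + r² + … + r^5) = C₀ × r(1−r^5)/(1−r)
        = 16.88 × 0.4034 × (1 − 0.01068) / (1 − 0.4034) = 11.29 mg/L

11 mg/L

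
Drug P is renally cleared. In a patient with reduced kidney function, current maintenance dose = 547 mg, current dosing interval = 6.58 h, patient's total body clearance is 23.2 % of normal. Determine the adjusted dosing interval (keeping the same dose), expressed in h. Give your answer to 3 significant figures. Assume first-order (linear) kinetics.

To keep the same average steady-state level, dosing rate must scale with clearance.
CL ratio = 23.2 / 100 = 0.2320
New interval (same dose) = 6.58 / 0.2320 = 28.36 h

28.4 h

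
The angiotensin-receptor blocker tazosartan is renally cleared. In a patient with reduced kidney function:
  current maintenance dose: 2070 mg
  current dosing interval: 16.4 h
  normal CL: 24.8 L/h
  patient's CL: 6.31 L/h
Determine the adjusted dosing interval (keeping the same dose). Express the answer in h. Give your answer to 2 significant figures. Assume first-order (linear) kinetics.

64 h

To keep the same average steady-state level, dosing rate must scale with clearance.
CL ratio = 6.31 / 24.8 = 0.2544
New interval (same dose) = 16.4 / 0.2544 = 64.47 h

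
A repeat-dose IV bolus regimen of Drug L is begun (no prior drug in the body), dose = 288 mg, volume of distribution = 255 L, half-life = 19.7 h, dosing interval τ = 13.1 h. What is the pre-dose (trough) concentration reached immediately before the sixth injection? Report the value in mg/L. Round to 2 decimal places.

C₀ per dose = Dose / Vd = 288 / 255 = 1.129 mg/L
k = ln2 / t½ = 0.693147 / 19.7 = 0.03519 h⁻¹
Fraction remaining after one interval: r = e^(−kτ) = e^(−0.03519 × 13.1) = 0.6307
Before dose 6, 5 doses have been given (aged 1τ, 2τ, 3τ, 4τ, 5τ).
C_trough = C₀ × (r + r² + … + r^5) = C₀ × r(1−r^5)/(1−r)
        = 1.129 × 0.6307 × (1 − 0.09980) / (1 − 0.6307) = 1.736 mg/L

1.74 mg/L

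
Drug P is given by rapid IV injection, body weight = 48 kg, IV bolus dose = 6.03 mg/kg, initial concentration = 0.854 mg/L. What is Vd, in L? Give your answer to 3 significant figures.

Dose = 6.03 × 48 = 289.4 mg
Vd = Dose / C₀ = 289.4 / 0.854 = 338.9 L

339 L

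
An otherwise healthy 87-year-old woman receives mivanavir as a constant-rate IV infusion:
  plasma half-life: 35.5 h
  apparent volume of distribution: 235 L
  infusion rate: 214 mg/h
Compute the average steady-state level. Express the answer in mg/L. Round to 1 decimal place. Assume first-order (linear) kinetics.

k = ln2 / t½ = 0.693147 / 35.5 = 0.01953 h⁻¹
CL = k × Vd = 0.01953 × 235 = 4.590 L/h
At steady state Css = R₀ / CL = 214 / 4.590 = 46.62 mg/L

46.6 mg/L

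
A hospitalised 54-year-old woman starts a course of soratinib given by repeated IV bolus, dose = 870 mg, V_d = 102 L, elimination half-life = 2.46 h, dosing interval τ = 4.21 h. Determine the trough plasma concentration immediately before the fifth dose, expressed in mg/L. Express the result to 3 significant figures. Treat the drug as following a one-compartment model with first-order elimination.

C₀ per dose = Dose / Vd = 870 / 102 = 8.529 mg/L
k = ln2 / t½ = 0.693147 / 2.46 = 0.2818 h⁻¹
Fraction remaining after one interval: r = e^(−kτ) = e^(−0.2818 × 4.21) = 0.3053
Before dose 5, 4 doses have been given (aged 1τ, 2τ, 3τ, 4τ).
C_trough = C₀ × (r + r² + … + r^4) = C₀ × r(1−r^4)/(1−r)
        = 8.529 × 0.3053 × (1 − 0.008688) / (1 − 0.3053) = 3.716 mg/L

3.72 mg/L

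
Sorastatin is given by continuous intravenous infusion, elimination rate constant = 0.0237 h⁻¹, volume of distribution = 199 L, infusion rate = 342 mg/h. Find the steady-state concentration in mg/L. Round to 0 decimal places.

73 mg/L

CL = k × Vd = 0.02370 × 199 = 4.716 L/h
At steady state Css = R₀ / CL = 342 / 4.716 = 72.52 mg/L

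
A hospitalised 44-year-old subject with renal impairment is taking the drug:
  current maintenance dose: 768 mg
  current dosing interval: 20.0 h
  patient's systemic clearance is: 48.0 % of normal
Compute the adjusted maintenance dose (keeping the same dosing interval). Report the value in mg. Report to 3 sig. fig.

369 mg

To keep the same average steady-state level, dosing rate must scale with clearance.
CL ratio = 48.0 / 100 = 0.4800
New dose (same interval) = 768 × 0.4800 = 368.6 mg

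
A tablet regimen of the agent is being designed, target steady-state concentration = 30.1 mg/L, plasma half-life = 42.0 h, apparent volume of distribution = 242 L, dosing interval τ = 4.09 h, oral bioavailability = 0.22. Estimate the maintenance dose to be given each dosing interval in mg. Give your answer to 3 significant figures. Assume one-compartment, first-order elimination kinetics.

k = ln2 / t½ = 0.693147 / 42.0 = 0.01650 h⁻¹
CL = k × Vd = 0.01650 × 242 = 3.993 L/h
At steady state, F × (Dose/τ) = Css × CL.
Dose = Css × CL × τ / F = 30.1 × 3.993 × 4.09 / 0.22 = 2234 mg

2230 mg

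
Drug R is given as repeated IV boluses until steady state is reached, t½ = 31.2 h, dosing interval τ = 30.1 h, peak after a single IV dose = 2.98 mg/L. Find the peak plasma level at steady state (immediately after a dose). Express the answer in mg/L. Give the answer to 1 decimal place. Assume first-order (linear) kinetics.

6.1 mg/L

k = ln2 / t½ = 0.693147 / 31.2 = 0.02222 h⁻¹
e^(−kτ) = e^(−0.02222 × 30.1) = 0.5123
Accumulation ratio R = 1 / (1 − e^(−kτ)) = 1 / (1 − 0.5123) = 2.050
Steady-state peak = C₀ × R = 2.98 × 2.050 = 6.109 mg/L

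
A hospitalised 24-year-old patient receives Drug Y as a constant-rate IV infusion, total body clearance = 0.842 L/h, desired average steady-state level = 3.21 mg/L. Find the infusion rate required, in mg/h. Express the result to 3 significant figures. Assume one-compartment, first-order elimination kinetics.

2.70 mg/h

At steady state, infusion rate R₀ = Css × CL = 3.21 × 0.8420 = 2.703 mg/h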